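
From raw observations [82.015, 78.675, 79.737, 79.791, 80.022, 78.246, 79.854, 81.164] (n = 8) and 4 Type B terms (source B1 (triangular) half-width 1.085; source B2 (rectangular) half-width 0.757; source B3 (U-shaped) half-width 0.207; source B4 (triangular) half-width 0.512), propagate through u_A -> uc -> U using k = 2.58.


mean = (82.015 + 78.675 + 79.737 + 79.791 + 80.022 + 78.246 + 79.854 + 81.164) / 8 = 79.938
s = sqrt(sum((x - mean)^2)/(n-1)) = 1.2160334
u_A = s / sqrt(n) = 1.2160334 / sqrt(8) = 0.42993273
u_B1 = 1.085 / sqrt(6) = 0.4429494
u_B2 = 0.757 / sqrt(3) = 0.43705415
u_B3 = 0.207 / sqrt(2) = 0.1463711
u_B4 = 0.512 / sqrt(6) = 0.20902312
uc = sqrt(0.42993273^2 + 0.4429494^2 + 0.43705415^2 + 0.1463711^2 + 0.20902312^2) = 0.79823419
U = k * uc = 2.58 * 0.79823419
U = 2.0594

2.0594


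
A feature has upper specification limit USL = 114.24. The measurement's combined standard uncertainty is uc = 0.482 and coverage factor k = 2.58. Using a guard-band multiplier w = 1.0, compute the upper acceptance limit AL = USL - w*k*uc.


U = k * uc = 2.58 * 0.482 = 1.24356
guard band g = w * U = 1.0 * 1.24356 = 1.24356
AL = USL - g = 114.24 - 1.24356
AL = 112.9964

112.9964


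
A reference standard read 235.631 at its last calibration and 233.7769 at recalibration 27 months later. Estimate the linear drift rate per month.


rate = (v2 - v1) / months
= (233.7769 - 235.631) / 27
= -1.8541 / 27
= -0.0687

-0.0687


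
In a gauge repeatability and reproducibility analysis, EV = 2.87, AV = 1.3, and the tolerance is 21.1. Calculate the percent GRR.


GRR = sqrt(EV^2 + AV^2) = sqrt(2.87^2 + 1.3^2) = 3.1506983
%GRR = GRR / tol * 100 = 3.1506983 / 21.1 * 100
%GRR = 14.9322

14.9322


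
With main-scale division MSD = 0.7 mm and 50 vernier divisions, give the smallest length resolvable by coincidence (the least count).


LC = MSD / n_div
= 0.7 / 50
= 0.0140

0.0140


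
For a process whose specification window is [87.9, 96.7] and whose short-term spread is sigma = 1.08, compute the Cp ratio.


Cp = (USL - LSL) / (6 * sigma)
= (96.7 - 87.9) / (6 * 1.08)
= 8.8000 / 6.4800
= 1.3580

1.3580


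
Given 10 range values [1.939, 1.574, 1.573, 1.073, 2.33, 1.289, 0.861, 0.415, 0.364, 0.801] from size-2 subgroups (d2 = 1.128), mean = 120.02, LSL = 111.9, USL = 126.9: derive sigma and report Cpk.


R_bar = (1.939 + 1.574 + 1.573 + 1.073 + 2.33 + 1.289 + 0.861 + 0.415 + 0.364 + 0.801) / 10 = 1.2219
sigma = R_bar / d2 = 1.2219 / 1.128 = 1.0832447
Cp = (USL - LSL)/(6*sigma) = (126.9 - 111.9)/(6*1.0832447) = 2.3079
Cpu = (126.9 - 120.02)/(3*1.0832447) = 2.1171
Cpl = (120.02 - 111.9)/(3*1.0832447) = 2.4987
Cpk = min(Cpu, Cpl) = 2.1171

2.1171


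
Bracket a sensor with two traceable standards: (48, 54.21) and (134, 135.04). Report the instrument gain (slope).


slope = (y2 - y1) / (x2 - x1)
= (135.04 - 54.21) / (134 - 48)
= 80.8300 / 86
= 0.9399

0.9399


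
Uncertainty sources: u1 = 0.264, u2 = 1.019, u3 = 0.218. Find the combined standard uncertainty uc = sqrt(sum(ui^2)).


uc = sqrt(0.264^2 + 1.019^2 + 0.218^2)
uc = sqrt(1.155581)
uc = 1.0750

1.0750


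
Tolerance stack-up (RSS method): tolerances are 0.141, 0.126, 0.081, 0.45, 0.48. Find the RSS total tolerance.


RSS = sqrt(0.141^2 + 0.126^2 + 0.081^2 + 0.45^2 + 0.48^2)
= sqrt(0.475218)
= 0.6894

0.6894


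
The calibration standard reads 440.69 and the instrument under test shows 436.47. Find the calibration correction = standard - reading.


Correction = standard - reading
= 440.69 - 436.47
= 4.2200

4.2200


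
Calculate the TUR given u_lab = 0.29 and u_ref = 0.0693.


TUR = u_lab / u_ref
= 0.29 / 0.0693
= 4.1847

4.1847


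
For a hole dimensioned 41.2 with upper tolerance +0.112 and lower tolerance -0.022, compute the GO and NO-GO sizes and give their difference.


GO = nominal - lower_tol (smallest hole = maximum material condition)
GO = 41.2 - 0.022 = 41.178
NO-GO = nominal + upper_tol (largest hole = least material condition)
NO-GO = 41.2 + 0.112 = 41.312
spread = NO-GO - GO = 41.312 - 41.178 = 0.1340

0.1340


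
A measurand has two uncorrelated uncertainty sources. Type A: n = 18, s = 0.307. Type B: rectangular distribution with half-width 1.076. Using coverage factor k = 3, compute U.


u_A = s / sqrt(n) = 0.307 / sqrt(18) = 0.072360594
u_B = half_width / sqrt(3) = 1.076 / sqrt(3) = 0.62122889
uc = sqrt(u_A^2 + u_B^2) = sqrt(0.072360594^2 + 0.62122889^2) = 0.62542896
U = k * uc = 3 * 0.62542896
U = 1.8763

1.8763


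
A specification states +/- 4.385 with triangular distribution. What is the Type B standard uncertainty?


u_B = half_width / sqrt(6)
u_B = 4.385 / 2.4494897
u_B = 1.7902

1.7902


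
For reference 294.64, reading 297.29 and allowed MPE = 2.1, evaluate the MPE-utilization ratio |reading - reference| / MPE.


e = indication - reference = 297.29 - 294.64 = 2.6500
|e| = 2.6500
ratio = |e| / MPE = 2.6500 / 2.1
ratio = 1.2619

1.2619


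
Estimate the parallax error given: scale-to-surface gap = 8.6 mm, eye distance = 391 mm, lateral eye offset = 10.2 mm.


error = h * offset / d
= 8.6 * 10.2 / 391
= 0.2243

0.2243


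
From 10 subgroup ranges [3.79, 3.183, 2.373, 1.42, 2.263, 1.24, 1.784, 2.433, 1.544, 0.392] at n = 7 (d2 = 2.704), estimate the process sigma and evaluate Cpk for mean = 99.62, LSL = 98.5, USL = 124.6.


R_bar = (3.79 + 3.183 + 2.373 + 1.42 + 2.263 + 1.24 + 1.784 + 2.433 + 1.544 + 0.392) / 10 = 2.0422
sigma = R_bar / d2 = 2.0422 / 2.704 = 0.75525148
Cp = (USL - LSL)/(6*sigma) = (124.6 - 98.5)/(6*0.75525148) = 5.7597
Cpu = (124.6 - 99.62)/(3*0.75525148) = 11.0250
Cpl = (99.62 - 98.5)/(3*0.75525148) = 0.4943
Cpk = min(Cpu, Cpl) = 0.4943

0.4943


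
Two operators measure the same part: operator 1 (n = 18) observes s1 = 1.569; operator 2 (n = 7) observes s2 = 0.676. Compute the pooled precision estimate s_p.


s_p = sqrt(((n1-1)*s1^2 + (n2-1)*s2^2) / (n1+n2-2))
numerator = (18-1)*1.569^2 + (7-1)*0.676^2 = 41.849937 + 2.741856 = 44.591793
denominator = 18 + 7 - 2 = 23
s_p^2 = 44.591793 / 23 = 1.9387736
s_p = sqrt(1.9387736) = 1.3924

1.3924


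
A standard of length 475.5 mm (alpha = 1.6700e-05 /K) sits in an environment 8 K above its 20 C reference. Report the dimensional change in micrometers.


dL = L * alpha * dT
= 475.5 * 1.6700e-05 * 8
= 0.0635268 mm
dL_um = 0.0635268 * 1000 = 63.5268 um

63.5268


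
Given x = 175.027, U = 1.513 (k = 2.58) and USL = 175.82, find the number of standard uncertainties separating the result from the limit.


u = U / k = 1.513 / 2.58 = 0.58643411
margin = |USL - x| = |175.82 - 175.027| = 0.793
z = margin / u = 0.793 / 0.58643411
z = 1.3522

1.3522


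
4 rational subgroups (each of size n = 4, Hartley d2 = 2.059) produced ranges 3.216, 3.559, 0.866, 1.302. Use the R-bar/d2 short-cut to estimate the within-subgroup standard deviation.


R_bar = (3.216 + 3.559 + 0.866 + 1.302) / 4
R_bar = 8.943 / 4 = 2.23575
sigma_hat = R_bar / d2 = 2.23575 / 2.059 = 1.0858

1.0858


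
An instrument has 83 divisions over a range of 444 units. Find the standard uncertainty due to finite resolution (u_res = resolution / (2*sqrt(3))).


resolution = range / divisions
resolution = 444 / 83 = 5.3493976
u_res = resolution / (2*sqrt(3))
u_res = 5.3493976 / 3.4641016
u_res = 1.5442

1.5442


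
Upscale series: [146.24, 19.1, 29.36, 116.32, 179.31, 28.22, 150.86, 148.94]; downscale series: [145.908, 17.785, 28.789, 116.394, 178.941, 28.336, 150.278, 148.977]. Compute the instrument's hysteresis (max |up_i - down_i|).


|146.24 - 145.908| = 0.3320
|19.1 - 17.785| = 1.3150
|29.36 - 28.789| = 0.5710
|116.32 - 116.394| = 0.0740
|179.31 - 178.941| = 0.3690
|28.22 - 28.336| = 0.1160
|150.86 - 150.278| = 0.5820
|148.94 - 148.977| = 0.0370
hysteresis = max(diffs) = 1.3150

1.3150


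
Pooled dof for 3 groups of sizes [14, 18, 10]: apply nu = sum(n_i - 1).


nu = sum_i (n_i - 1)
nu = ((14 - 1) + (18 - 1) + (10 - 1))
nu = 13 + 17 + 9
nu = 39

39


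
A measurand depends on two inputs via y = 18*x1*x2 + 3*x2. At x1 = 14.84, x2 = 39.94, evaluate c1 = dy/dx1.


y = 18*x1*x2 + 3*x2
dy/dx1 = 18*x2
Evaluate at x2 = 39.94: c1 = 18 * 39.94
c1 = 718.9200

718.9200


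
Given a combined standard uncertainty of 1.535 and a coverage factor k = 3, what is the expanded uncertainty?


U = k * uc
U = 3 * 1.535
U = 4.6050

4.6050


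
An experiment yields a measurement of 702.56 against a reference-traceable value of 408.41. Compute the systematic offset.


Systematic error = measured - true
= 702.56 - 408.41
= 294.1500

294.1500


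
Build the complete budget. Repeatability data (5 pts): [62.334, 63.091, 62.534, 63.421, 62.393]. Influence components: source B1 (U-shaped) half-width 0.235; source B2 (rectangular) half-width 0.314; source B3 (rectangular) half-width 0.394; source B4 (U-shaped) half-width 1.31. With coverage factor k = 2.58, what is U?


mean = (62.334 + 63.091 + 62.534 + 63.421 + 62.393) / 5 = 62.7546
s = sqrt(sum((x - mean)^2)/(n-1)) = 0.47790616
u_A = s / sqrt(n) = 0.47790616 / sqrt(5) = 0.21372613
u_B1 = 0.235 / sqrt(2) = 0.16617009
u_B2 = 0.314 / sqrt(3) = 0.18128798
u_B3 = 0.394 / sqrt(3) = 0.22747601
u_B4 = 1.31 / sqrt(2) = 0.92630988
uc = sqrt(0.21372613^2 + 0.16617009^2 + 0.18128798^2 + 0.22747601^2 + 0.92630988^2) = 1.0079445
U = k * uc = 2.58 * 1.0079445
U = 2.6005

2.6005


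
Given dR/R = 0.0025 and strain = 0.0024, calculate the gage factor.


GF = (dR/R) / epsilon
= 0.0025 / 0.0024
= 1.0417

1.0417


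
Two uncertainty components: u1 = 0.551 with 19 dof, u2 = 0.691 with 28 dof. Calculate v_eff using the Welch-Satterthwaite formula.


uc = sqrt(u1^2 + u2^2) = sqrt(0.551^2 + 0.691^2) = 0.88378844
v_eff = uc^4 / (u1^4/v1 + u2^4/v2)
= 0.88378844^4 / (0.551^4/19 + 0.691^4/28)
= 0.6100891 / 0.012993673
v_eff = 46.9528

46.9528


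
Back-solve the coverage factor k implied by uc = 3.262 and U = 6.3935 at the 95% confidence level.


k = U / uc
k = 6.3935 / 3.262
k = 1.96

1.96


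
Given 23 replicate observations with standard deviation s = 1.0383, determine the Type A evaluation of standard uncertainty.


u_A = s / sqrt(n)
u_A = 1.0383 / sqrt(23)
u_A = 1.0383 / 4.7958315
u_A = 0.2165

0.2165


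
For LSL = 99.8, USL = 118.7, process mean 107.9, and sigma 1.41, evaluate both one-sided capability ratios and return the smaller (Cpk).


Cpu = (USL - mean) / (3*sigma) = (118.7 - 107.9) / (3*1.41) = 2.5532
Cpl = (mean - LSL) / (3*sigma) = (107.9 - 99.8) / (3*1.41) = 1.9149
Cpk = min(Cpu, Cpl) = 1.9149

1.9149


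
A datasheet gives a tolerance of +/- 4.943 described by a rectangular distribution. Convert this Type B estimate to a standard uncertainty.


u_B = half_width / sqrt(3)
u_B = 4.943 / 1.7320508
u_B = 2.8538

2.8538


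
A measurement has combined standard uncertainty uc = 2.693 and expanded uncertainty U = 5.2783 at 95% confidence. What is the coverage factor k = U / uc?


k = U / uc
k = 5.2783 / 2.693
k = 1.96

1.96


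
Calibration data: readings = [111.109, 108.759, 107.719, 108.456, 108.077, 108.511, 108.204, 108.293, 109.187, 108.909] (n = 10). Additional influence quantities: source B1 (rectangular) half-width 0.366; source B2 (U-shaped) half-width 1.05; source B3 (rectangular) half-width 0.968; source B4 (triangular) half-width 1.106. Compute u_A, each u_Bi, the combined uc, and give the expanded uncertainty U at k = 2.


mean = (111.109 + 108.759 + 107.719 + 108.456 + 108.077 + 108.511 + 108.204 + 108.293 + 109.187 + 108.909) / 10 = 108.7224
s = sqrt(sum((x - mean)^2)/(n-1)) = 0.93926723
u_A = s / sqrt(n) = 0.93926723 / sqrt(10) = 0.29702238
u_B1 = 0.366 / sqrt(3) = 0.2113102
u_B2 = 1.05 / sqrt(2) = 0.74246212
u_B3 = 0.968 / sqrt(3) = 0.55887506
u_B4 = 1.106 / sqrt(6) = 0.45152261
uc = sqrt(0.29702238^2 + 0.2113102^2 + 0.74246212^2 + 0.55887506^2 + 0.45152261^2) = 1.0955995
U = k * uc = 2 * 1.0955995
U = 2.1912

2.1912


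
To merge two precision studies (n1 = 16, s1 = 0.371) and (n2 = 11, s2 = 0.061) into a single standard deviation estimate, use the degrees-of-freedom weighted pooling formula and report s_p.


s_p = sqrt(((n1-1)*s1^2 + (n2-1)*s2^2) / (n1+n2-2))
numerator = (16-1)*0.371^2 + (11-1)*0.061^2 = 2.064615 + 0.03721 = 2.101825
denominator = 16 + 11 - 2 = 25
s_p^2 = 2.101825 / 25 = 0.084073
s_p = sqrt(0.084073) = 0.2900

0.2900


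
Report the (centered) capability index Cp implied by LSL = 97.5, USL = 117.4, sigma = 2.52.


Cp = (USL - LSL) / (6 * sigma)
= (117.4 - 97.5) / (6 * 2.52)
= 19.9000 / 15.1200
= 1.3161

1.3161


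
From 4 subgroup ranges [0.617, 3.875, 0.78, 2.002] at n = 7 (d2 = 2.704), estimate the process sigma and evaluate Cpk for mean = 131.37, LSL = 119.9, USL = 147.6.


R_bar = (0.617 + 3.875 + 0.78 + 2.002) / 4 = 1.8185
sigma = R_bar / d2 = 1.8185 / 2.704 = 0.67252219
Cp = (USL - LSL)/(6*sigma) = (147.6 - 119.9)/(6*0.67252219) = 6.8647
Cpu = (147.6 - 131.37)/(3*0.67252219) = 8.0443
Cpl = (131.37 - 119.9)/(3*0.67252219) = 5.6851
Cpk = min(Cpu, Cpl) = 5.6851

5.6851


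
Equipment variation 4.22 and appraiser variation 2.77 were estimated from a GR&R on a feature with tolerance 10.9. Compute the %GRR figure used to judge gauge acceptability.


GRR = sqrt(EV^2 + AV^2) = sqrt(4.22^2 + 2.77^2) = 5.0479006
%GRR = GRR / tol * 100 = 5.0479006 / 10.9 * 100
%GRR = 46.3110

46.3110


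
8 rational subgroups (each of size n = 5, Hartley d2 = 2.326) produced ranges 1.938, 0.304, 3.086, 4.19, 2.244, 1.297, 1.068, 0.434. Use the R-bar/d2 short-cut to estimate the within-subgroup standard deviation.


R_bar = (1.938 + 0.304 + 3.086 + 4.19 + 2.244 + 1.297 + 1.068 + 0.434) / 8
R_bar = 14.561 / 8 = 1.820125
sigma_hat = R_bar / d2 = 1.820125 / 2.326 = 0.7825

0.7825


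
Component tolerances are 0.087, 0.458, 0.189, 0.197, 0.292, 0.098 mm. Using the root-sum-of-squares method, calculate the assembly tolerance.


RSS = sqrt(0.087^2 + 0.458^2 + 0.189^2 + 0.197^2 + 0.292^2 + 0.098^2)
= sqrt(0.386731)
= 0.6219

0.6219


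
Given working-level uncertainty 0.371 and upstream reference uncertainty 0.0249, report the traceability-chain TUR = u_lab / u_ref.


TUR = u_lab / u_ref
= 0.371 / 0.0249
= 14.8996

14.8996


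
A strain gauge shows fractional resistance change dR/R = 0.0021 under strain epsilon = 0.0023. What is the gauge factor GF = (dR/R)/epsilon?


GF = (dR/R) / epsilon
= 0.0021 / 0.0023
= 0.9130

0.9130


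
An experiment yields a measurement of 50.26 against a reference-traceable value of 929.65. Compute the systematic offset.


Systematic error = measured - true
= 50.26 - 929.65
= -879.3900

-879.3900


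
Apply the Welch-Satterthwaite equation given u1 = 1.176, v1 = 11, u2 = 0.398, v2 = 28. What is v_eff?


uc = sqrt(u1^2 + u2^2) = sqrt(1.176^2 + 0.398^2) = 1.2415233
v_eff = uc^4 / (u1^4/v1 + u2^4/v2)
= 1.2415233^4 / (1.176^4/11 + 0.398^4/28)
= 2.3758526 / 0.17477092
v_eff = 13.5941

13.5941


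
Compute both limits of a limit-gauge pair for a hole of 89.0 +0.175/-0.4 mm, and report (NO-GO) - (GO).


GO = nominal - lower_tol (smallest hole = maximum material condition)
GO = 89.0 - 0.4 = 88.6
NO-GO = nominal + upper_tol (largest hole = least material condition)
NO-GO = 89.0 + 0.175 = 89.175
spread = NO-GO - GO = 89.175 - 88.6 = 0.5750

0.5750


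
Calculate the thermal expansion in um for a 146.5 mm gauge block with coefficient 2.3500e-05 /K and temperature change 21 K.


dL = L * alpha * dT
= 146.5 * 2.3500e-05 * 21
= 0.0722977 mm
dL_um = 0.0722977 * 1000 = 72.2977 um

72.2977


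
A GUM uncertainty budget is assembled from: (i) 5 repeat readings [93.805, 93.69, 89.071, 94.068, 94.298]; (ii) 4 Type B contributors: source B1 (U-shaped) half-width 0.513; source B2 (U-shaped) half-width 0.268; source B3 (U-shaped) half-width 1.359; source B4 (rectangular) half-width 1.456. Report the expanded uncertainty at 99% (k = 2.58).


mean = (93.805 + 93.69 + 89.071 + 94.068 + 94.298) / 5 = 92.9864
s = sqrt(sum((x - mean)^2)/(n-1)) = 2.201458
u_A = s / sqrt(n) = 2.201458 / sqrt(5) = 0.98452195
u_B1 = 0.513 / sqrt(2) = 0.36274578
u_B2 = 0.268 / sqrt(2) = 0.18950462
u_B3 = 1.359 / sqrt(2) = 0.96095812
u_B4 = 1.456 / sqrt(3) = 0.84062199
uc = sqrt(0.98452195^2 + 0.36274578^2 + 0.18950462^2 + 0.96095812^2 + 0.84062199^2) = 1.6633899
U = k * uc = 2.58 * 1.6633899
U = 4.2915

4.2915


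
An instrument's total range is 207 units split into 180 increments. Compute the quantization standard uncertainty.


resolution = range / divisions
resolution = 207 / 180 = 1.15
u_res = resolution / (2*sqrt(3))
u_res = 1.15 / 3.4641016
u_res = 0.3320

0.3320


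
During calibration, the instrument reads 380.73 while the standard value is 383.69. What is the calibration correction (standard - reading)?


Correction = standard - reading
= 383.69 - 380.73
= 2.9600

2.9600


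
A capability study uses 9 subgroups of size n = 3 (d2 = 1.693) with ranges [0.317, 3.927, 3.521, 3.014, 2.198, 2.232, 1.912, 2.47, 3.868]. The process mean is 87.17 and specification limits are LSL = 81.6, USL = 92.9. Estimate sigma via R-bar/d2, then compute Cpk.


R_bar = (0.317 + 3.927 + 3.521 + 3.014 + 2.198 + 2.232 + 1.912 + 2.47 + 3.868) / 9 = 2.6065556
sigma = R_bar / d2 = 2.6065556 / 1.693 = 1.5396076
Cp = (USL - LSL)/(6*sigma) = (92.9 - 81.6)/(6*1.5396076) = 1.2233
Cpu = (92.9 - 87.17)/(3*1.5396076) = 1.2406
Cpl = (87.17 - 81.6)/(3*1.5396076) = 1.2059
Cpk = min(Cpu, Cpl) = 1.2059

1.2059


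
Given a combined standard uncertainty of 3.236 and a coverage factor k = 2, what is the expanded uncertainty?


U = k * uc
U = 2 * 3.236
U = 6.4720

6.4720


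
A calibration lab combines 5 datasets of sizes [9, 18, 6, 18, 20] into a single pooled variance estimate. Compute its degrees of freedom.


nu = sum_i (n_i - 1)
nu = ((9 - 1) + (18 - 1) + (6 - 1) + (18 - 1) + (20 - 1))
nu = 8 + 17 + 5 + 17 + 19
nu = 66

66


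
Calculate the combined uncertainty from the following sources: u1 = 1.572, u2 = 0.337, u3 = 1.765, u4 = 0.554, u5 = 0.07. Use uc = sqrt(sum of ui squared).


uc = sqrt(1.572^2 + 0.337^2 + 1.765^2 + 0.554^2 + 0.07^2)
uc = sqrt(6.011794)
uc = 2.4519

2.4519


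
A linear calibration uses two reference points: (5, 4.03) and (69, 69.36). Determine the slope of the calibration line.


slope = (y2 - y1) / (x2 - x1)
= (69.36 - 4.03) / (69 - 5)
= 65.3300 / 64
= 1.0208

1.0208


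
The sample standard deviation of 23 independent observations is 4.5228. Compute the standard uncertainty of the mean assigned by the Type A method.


u_A = s / sqrt(n)
u_A = 4.5228 / sqrt(23)
u_A = 4.5228 / 4.7958315
u_A = 0.9431

0.9431


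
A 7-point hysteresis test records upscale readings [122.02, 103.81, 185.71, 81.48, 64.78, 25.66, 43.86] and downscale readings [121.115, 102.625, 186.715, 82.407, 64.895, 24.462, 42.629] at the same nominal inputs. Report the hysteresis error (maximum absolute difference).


|122.02 - 121.115| = 0.9050
|103.81 - 102.625| = 1.1850
|185.71 - 186.715| = 1.0050
|81.48 - 82.407| = 0.9270
|64.78 - 64.895| = 0.1150
|25.66 - 24.462| = 1.1980
|43.86 - 42.629| = 1.2310
hysteresis = max(diffs) = 1.2310

1.2310


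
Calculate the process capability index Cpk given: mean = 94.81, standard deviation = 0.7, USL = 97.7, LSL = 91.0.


Cpu = (USL - mean) / (3*sigma) = (97.7 - 94.81) / (3*0.7) = 1.3762
Cpl = (mean - LSL) / (3*sigma) = (94.81 - 91.0) / (3*0.7) = 1.8143
Cpk = min(Cpu, Cpl) = 1.3762

1.3762


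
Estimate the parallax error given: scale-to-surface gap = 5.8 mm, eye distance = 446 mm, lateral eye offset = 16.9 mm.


error = h * offset / d
= 5.8 * 16.9 / 446
= 0.2198

0.2198


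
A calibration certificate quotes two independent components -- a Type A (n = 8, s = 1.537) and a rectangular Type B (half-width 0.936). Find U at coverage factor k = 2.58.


u_A = s / sqrt(n) = 1.537 / sqrt(8) = 0.54341156
u_B = half_width / sqrt(3) = 0.936 / sqrt(3) = 0.54039985
uc = sqrt(u_A^2 + u_B^2) = sqrt(0.54341156^2 + 0.54039985^2) = 0.76637336
U = k * uc = 2.58 * 0.76637336
U = 1.9772

1.9772


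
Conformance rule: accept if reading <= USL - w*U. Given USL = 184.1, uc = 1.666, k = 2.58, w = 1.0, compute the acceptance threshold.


U = k * uc = 2.58 * 1.666 = 4.29828
guard band g = w * U = 1.0 * 4.29828 = 4.29828
AL = USL - g = 184.1 - 4.29828
AL = 179.8017

179.8017


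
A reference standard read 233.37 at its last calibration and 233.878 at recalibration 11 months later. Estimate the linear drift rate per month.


rate = (v2 - v1) / months
= (233.878 - 233.37) / 11
= 0.5080 / 11
= 0.0462

0.0462


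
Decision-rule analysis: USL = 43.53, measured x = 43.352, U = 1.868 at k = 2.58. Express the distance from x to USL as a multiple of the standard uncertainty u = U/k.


u = U / k = 1.868 / 2.58 = 0.72403101
margin = |USL - x| = |43.53 - 43.352| = 0.178
z = margin / u = 0.178 / 0.72403101
z = 0.2458

0.2458


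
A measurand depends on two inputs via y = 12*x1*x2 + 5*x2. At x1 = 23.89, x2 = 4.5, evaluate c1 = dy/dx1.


y = 12*x1*x2 + 5*x2
dy/dx1 = 12*x2
Evaluate at x2 = 4.5: c1 = 12 * 4.5
c1 = 54.0000

54.0000


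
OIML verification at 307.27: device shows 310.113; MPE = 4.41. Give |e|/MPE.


e = indication - reference = 310.113 - 307.27 = 2.8430
|e| = 2.8430
ratio = |e| / MPE = 2.8430 / 4.41
ratio = 0.6447

0.6447


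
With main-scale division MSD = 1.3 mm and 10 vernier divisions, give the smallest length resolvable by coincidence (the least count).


LC = MSD / n_div
= 1.3 / 10
= 0.1300

0.1300


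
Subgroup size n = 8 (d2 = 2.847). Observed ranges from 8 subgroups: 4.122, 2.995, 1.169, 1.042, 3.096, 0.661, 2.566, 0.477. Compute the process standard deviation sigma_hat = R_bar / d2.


R_bar = (4.122 + 2.995 + 1.169 + 1.042 + 3.096 + 0.661 + 2.566 + 0.477) / 8
R_bar = 16.128 / 8 = 2.016
sigma_hat = R_bar / d2 = 2.016 / 2.847 = 0.7081

0.7081


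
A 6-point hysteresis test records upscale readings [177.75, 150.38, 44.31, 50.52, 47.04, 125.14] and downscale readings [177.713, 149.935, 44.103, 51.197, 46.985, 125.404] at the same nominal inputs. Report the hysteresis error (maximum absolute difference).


|177.75 - 177.713| = 0.0370
|150.38 - 149.935| = 0.4450
|44.31 - 44.103| = 0.2070
|50.52 - 51.197| = 0.6770
|47.04 - 46.985| = 0.0550
|125.14 - 125.404| = 0.2640
hysteresis = max(diffs) = 0.6770

0.6770


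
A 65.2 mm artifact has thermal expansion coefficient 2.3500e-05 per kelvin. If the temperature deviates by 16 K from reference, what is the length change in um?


dL = L * alpha * dT
= 65.2 * 2.3500e-05 * 16
= 0.0245152 mm
dL_um = 0.0245152 * 1000 = 24.5152 um

24.5152


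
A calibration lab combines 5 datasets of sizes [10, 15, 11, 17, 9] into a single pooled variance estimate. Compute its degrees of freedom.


nu = sum_i (n_i - 1)
nu = ((10 - 1) + (15 - 1) + (11 - 1) + (17 - 1) + (9 - 1))
nu = 9 + 14 + 10 + 16 + 8
nu = 57

57


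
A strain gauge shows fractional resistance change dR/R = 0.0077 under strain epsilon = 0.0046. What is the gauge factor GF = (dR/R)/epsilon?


GF = (dR/R) / epsilon
= 0.0077 / 0.0046
= 1.6739

1.6739


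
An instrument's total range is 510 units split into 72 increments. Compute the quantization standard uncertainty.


resolution = range / divisions
resolution = 510 / 72 = 7.0833333
u_res = resolution / (2*sqrt(3))
u_res = 7.0833333 / 3.4641016
u_res = 2.0448

2.0448


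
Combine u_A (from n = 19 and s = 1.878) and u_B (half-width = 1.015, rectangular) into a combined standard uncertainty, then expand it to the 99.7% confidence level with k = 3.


u_A = s / sqrt(n) = 1.878 / sqrt(19) = 0.43084275
u_B = half_width / sqrt(3) = 1.015 / sqrt(3) = 0.58601052
uc = sqrt(u_A^2 + u_B^2) = sqrt(0.43084275^2 + 0.58601052^2) = 0.7273471
U = k * uc = 3 * 0.7273471
U = 2.1820

2.1820


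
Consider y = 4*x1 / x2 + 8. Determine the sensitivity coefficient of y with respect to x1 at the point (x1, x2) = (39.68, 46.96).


y = 4*x1 / x2 + 8
dy/dx1 = 4/x2
Evaluate at x2 = 46.96: c1 = 4 / 46.96
c1 = 0.0852

0.0852


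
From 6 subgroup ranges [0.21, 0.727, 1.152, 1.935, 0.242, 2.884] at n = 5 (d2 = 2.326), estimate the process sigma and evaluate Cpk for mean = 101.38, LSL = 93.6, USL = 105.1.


R_bar = (0.21 + 0.727 + 1.152 + 1.935 + 0.242 + 2.884) / 6 = 1.1916667
sigma = R_bar / d2 = 1.1916667 / 2.326 = 0.51232446
Cp = (USL - LSL)/(6*sigma) = (105.1 - 93.6)/(6*0.51232446) = 3.7411
Cpu = (105.1 - 101.38)/(3*0.51232446) = 2.4203
Cpl = (101.38 - 93.6)/(3*0.51232446) = 5.0619
Cpk = min(Cpu, Cpl) = 2.4203

2.4203


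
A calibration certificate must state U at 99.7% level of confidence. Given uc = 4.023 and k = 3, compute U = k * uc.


U = k * uc
U = 3 * 4.023
U = 12.0690

12.0690


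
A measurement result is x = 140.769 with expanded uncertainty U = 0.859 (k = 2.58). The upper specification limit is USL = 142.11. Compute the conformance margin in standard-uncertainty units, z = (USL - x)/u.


u = U / k = 0.859 / 2.58 = 0.33294574
margin = |USL - x| = |142.11 - 140.769| = 1.341
z = margin / u = 1.341 / 0.33294574
z = 4.0277

4.0277


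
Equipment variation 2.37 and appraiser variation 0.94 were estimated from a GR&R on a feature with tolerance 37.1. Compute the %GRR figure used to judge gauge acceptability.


GRR = sqrt(EV^2 + AV^2) = sqrt(2.37^2 + 0.94^2) = 2.5496078
%GRR = GRR / tol * 100 = 2.5496078 / 37.1 * 100
%GRR = 6.8723

6.8723


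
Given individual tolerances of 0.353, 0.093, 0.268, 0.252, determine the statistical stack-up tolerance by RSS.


RSS = sqrt(0.353^2 + 0.093^2 + 0.268^2 + 0.252^2)
= sqrt(0.268586)
= 0.5183

0.5183


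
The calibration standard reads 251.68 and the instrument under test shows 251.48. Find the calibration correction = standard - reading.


Correction = standard - reading
= 251.68 - 251.48
= 0.2000

0.2000


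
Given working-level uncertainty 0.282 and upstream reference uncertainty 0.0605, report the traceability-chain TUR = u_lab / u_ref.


TUR = u_lab / u_ref
= 0.282 / 0.0605
= 4.6612

4.6612


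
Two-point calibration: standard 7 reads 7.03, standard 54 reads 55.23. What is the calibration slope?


slope = (y2 - y1) / (x2 - x1)
= (55.23 - 7.03) / (54 - 7)
= 48.2000 / 47
= 1.0255

1.0255


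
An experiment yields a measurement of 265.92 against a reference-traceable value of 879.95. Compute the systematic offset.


Systematic error = measured - true
= 265.92 - 879.95
= -614.0300

-614.0300


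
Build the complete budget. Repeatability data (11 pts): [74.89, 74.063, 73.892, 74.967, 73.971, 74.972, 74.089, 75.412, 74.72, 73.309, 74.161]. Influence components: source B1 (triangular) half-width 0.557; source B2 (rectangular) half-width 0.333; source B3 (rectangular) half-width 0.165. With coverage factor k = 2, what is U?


mean = (74.89 + 74.063 + 73.892 + 74.967 + 73.971 + 74.972 + 74.089 + 75.412 + 74.72 + 73.309 + 74.161) / 11 = 74.40418182
s = sqrt(sum((x - mean)^2)/(n-1)) = 0.62569335
u_A = s / sqrt(n) = 0.62569335 / sqrt(11) = 0.18865364
u_B1 = 0.557 / sqrt(6) = 0.2273943
u_B2 = 0.333 / sqrt(3) = 0.19225764
u_B3 = 0.165 / sqrt(3) = 0.095262794
uc = sqrt(0.18865364^2 + 0.2273943^2 + 0.19225764^2 + 0.095262794^2) = 0.36515252
U = k * uc = 2 * 0.36515252
U = 0.7303

0.7303


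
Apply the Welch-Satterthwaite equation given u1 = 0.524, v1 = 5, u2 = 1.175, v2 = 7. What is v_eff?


uc = sqrt(u1^2 + u2^2) = sqrt(0.524^2 + 1.175^2) = 1.2865462
v_eff = uc^4 / (u1^4/v1 + u2^4/v2)
= 1.2865462^4 / (0.524^4/5 + 1.175^4/7)
= 2.7396908 / 0.28738202
v_eff = 9.5333

9.5333


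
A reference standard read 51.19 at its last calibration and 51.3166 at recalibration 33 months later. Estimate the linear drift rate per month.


rate = (v2 - v1) / months
= (51.3166 - 51.19) / 33
= 0.1266 / 33
= 0.0038

0.0038


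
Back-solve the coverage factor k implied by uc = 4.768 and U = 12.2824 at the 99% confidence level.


k = U / uc
k = 12.2824 / 4.768
k = 2.576

2.576


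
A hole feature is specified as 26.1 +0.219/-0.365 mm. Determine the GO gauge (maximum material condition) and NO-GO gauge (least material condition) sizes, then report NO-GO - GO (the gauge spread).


GO = nominal - lower_tol (smallest hole = maximum material condition)
GO = 26.1 - 0.365 = 25.735
NO-GO = nominal + upper_tol (largest hole = least material condition)
NO-GO = 26.1 + 0.219 = 26.319
spread = NO-GO - GO = 26.319 - 25.735 = 0.5840

0.5840


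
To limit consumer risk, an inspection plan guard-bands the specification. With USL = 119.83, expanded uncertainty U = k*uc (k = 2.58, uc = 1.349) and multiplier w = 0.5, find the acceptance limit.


U = k * uc = 2.58 * 1.349 = 3.48042
guard band g = w * U = 0.5 * 3.48042 = 1.74021
AL = USL - g = 119.83 - 1.74021
AL = 118.0898

118.0898


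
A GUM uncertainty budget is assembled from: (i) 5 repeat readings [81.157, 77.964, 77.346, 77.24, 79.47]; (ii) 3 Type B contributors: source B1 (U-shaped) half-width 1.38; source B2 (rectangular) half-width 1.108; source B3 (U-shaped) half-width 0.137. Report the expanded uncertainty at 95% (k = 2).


mean = (81.157 + 77.964 + 77.346 + 77.24 + 79.47) / 5 = 78.6354
s = sqrt(sum((x - mean)^2)/(n-1)) = 1.6669954
u_A = s / sqrt(n) = 1.6669954 / sqrt(5) = 0.74550301
u_B1 = 1.38 / sqrt(2) = 0.97580736
u_B2 = 1.108 / sqrt(3) = 0.6397041
u_B3 = 0.137 / sqrt(2) = 0.096873629
uc = sqrt(0.74550301^2 + 0.97580736^2 + 0.6397041^2 + 0.096873629^2) = 1.3880132
U = k * uc = 2 * 1.3880132
U = 2.7760

2.7760


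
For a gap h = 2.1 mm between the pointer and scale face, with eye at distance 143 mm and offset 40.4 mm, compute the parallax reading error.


error = h * offset / d
= 2.1 * 40.4 / 143
= 0.5933

0.5933


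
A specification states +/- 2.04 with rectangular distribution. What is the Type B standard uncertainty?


u_B = half_width / sqrt(3)
u_B = 2.04 / 1.7320508
u_B = 1.1778

1.1778


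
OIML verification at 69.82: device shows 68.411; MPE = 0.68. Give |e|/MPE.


e = indication - reference = 68.411 - 69.82 = -1.4090
|e| = 1.4090
ratio = |e| / MPE = 1.4090 / 0.68
ratio = 2.0721

2.0721


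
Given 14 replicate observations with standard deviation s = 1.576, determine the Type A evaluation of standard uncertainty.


u_A = s / sqrt(n)
u_A = 1.576 / sqrt(14)
u_A = 1.576 / 3.7416574
u_A = 0.4212

0.4212


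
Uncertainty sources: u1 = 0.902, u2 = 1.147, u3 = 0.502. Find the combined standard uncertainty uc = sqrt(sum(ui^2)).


uc = sqrt(0.902^2 + 1.147^2 + 0.502^2)
uc = sqrt(2.381217)
uc = 1.5431

1.5431


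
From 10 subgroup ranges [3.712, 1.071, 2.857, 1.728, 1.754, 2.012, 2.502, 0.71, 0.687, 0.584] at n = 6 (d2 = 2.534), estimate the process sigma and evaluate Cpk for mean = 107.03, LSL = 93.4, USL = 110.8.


R_bar = (3.712 + 1.071 + 2.857 + 1.728 + 1.754 + 2.012 + 2.502 + 0.71 + 0.687 + 0.584) / 10 = 1.7617
sigma = R_bar / d2 = 1.7617 / 2.534 = 0.69522494
Cp = (USL - LSL)/(6*sigma) = (110.8 - 93.4)/(6*0.69522494) = 4.1713
Cpu = (110.8 - 107.03)/(3*0.69522494) = 1.8076
Cpl = (107.03 - 93.4)/(3*0.69522494) = 6.5351
Cpk = min(Cpu, Cpl) = 1.8076

1.8076


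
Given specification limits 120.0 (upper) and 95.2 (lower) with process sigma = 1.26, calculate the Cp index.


Cp = (USL - LSL) / (6 * sigma)
= (120.0 - 95.2) / (6 * 1.26)
= 24.8000 / 7.5600
= 3.2804

3.2804


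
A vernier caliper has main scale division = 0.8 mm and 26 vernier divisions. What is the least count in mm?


LC = MSD / n_div
= 0.8 / 26
= 0.0308

0.0308


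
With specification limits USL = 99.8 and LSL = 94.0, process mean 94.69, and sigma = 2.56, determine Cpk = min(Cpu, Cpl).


Cpu = (USL - mean) / (3*sigma) = (99.8 - 94.69) / (3*2.56) = 0.6654
Cpl = (mean - LSL) / (3*sigma) = (94.69 - 94.0) / (3*2.56) = 0.0898
Cpk = min(Cpu, Cpl) = 0.0898

0.0898


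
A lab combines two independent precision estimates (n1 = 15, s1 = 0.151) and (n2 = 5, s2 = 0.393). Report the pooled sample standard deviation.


s_p = sqrt(((n1-1)*s1^2 + (n2-1)*s2^2) / (n1+n2-2))
numerator = (15-1)*0.151^2 + (5-1)*0.393^2 = 0.319214 + 0.617796 = 0.93701
denominator = 15 + 5 - 2 = 18
s_p^2 = 0.93701 / 18 = 0.052056111
s_p = sqrt(0.052056111) = 0.2282

0.2282


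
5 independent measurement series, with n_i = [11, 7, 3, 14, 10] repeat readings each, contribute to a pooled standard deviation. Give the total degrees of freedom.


nu = sum_i (n_i - 1)
nu = ((11 - 1) + (7 - 1) + (3 - 1) + (14 - 1) + (10 - 1))
nu = 10 + 6 + 2 + 13 + 9
nu = 40

40


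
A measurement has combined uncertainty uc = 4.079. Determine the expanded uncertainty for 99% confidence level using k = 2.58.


U = k * uc
U = 2.58 * 4.079
U = 10.5238

10.5238


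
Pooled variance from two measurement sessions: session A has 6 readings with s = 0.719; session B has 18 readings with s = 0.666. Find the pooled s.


s_p = sqrt(((n1-1)*s1^2 + (n2-1)*s2^2) / (n1+n2-2))
numerator = (6-1)*0.719^2 + (18-1)*0.666^2 = 2.584805 + 7.540452 = 10.125257
denominator = 6 + 18 - 2 = 22
s_p^2 = 10.125257 / 22 = 0.46023895
s_p = sqrt(0.46023895) = 0.6784

0.6784


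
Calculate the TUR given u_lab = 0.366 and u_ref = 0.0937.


TUR = u_lab / u_ref
= 0.366 / 0.0937
= 3.9061

3.9061


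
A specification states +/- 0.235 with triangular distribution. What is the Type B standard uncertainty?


u_B = half_width / sqrt(6)
u_B = 0.235 / 2.4494897
u_B = 0.0959

0.0959


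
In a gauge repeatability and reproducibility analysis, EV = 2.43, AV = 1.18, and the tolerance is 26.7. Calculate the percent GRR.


GRR = sqrt(EV^2 + AV^2) = sqrt(2.43^2 + 1.18^2) = 2.7013515
%GRR = GRR / tol * 100 = 2.7013515 / 26.7 * 100
%GRR = 10.1174

10.1174


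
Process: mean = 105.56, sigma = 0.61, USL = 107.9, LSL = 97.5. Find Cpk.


Cpu = (USL - mean) / (3*sigma) = (107.9 - 105.56) / (3*0.61) = 1.2787
Cpl = (mean - LSL) / (3*sigma) = (105.56 - 97.5) / (3*0.61) = 4.4044
Cpk = min(Cpu, Cpl) = 1.2787

1.2787


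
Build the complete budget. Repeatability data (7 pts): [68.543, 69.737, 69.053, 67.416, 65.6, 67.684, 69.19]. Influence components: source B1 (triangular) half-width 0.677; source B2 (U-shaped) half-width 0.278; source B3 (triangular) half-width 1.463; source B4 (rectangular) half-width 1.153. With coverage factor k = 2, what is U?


mean = (68.543 + 69.737 + 69.053 + 67.416 + 65.6 + 67.684 + 69.19) / 7 = 68.17471429
s = sqrt(sum((x - mean)^2)/(n-1)) = 1.4038141
u_A = s / sqrt(n) = 1.4038141 / sqrt(7) = 0.53059186
u_B1 = 0.677 / sqrt(6) = 0.27638409
u_B2 = 0.278 / sqrt(2) = 0.19657569
u_B3 = 1.463 / sqrt(6) = 0.59726725
u_B4 = 1.153 / sqrt(3) = 0.66568486
uc = sqrt(0.53059186^2 + 0.27638409^2 + 0.19657569^2 + 0.59726725^2 + 0.66568486^2) = 1.0938109
U = k * uc = 2 * 1.0938109
U = 2.1876

2.1876


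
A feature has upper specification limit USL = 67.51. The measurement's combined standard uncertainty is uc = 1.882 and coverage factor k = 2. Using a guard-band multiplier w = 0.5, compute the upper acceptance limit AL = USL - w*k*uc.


U = k * uc = 2 * 1.882 = 3.764
guard band g = w * U = 0.5 * 3.764 = 1.882
AL = USL - g = 67.51 - 1.882
AL = 65.6280

65.6280


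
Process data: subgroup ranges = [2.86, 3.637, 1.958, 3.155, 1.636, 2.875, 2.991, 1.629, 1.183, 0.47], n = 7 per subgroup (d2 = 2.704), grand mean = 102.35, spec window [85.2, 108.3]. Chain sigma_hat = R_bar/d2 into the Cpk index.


R_bar = (2.86 + 3.637 + 1.958 + 3.155 + 1.636 + 2.875 + 2.991 + 1.629 + 1.183 + 0.47) / 10 = 2.2394
sigma = R_bar / d2 = 2.2394 / 2.704 = 0.82818047
Cp = (USL - LSL)/(6*sigma) = (108.3 - 85.2)/(6*0.82818047) = 4.6487
Cpu = (108.3 - 102.35)/(3*0.82818047) = 2.3948
Cpl = (102.35 - 85.2)/(3*0.82818047) = 6.9027
Cpk = min(Cpu, Cpl) = 2.3948

2.3948


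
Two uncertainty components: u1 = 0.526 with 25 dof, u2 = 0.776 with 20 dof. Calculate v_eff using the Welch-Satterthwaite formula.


uc = sqrt(u1^2 + u2^2) = sqrt(0.526^2 + 0.776^2) = 0.93747107
v_eff = uc^4 / (u1^4/v1 + u2^4/v2)
= 0.93747107^4 / (0.526^4/25 + 0.776^4/20)
= 0.77238085 / 0.021192781
v_eff = 36.4455

36.4455


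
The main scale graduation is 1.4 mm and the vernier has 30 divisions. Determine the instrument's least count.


LC = MSD / n_div
= 1.4 / 30
= 0.0467

0.0467


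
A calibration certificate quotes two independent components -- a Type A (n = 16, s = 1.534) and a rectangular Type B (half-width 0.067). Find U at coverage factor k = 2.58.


u_A = s / sqrt(n) = 1.534 / sqrt(16) = 0.3835
u_B = half_width / sqrt(3) = 0.067 / sqrt(3) = 0.038682468
uc = sqrt(u_A^2 + u_B^2) = sqrt(0.3835^2 + 0.038682468^2) = 0.38544595
U = k * uc = 2.58 * 0.38544595
U = 0.9945

0.9945


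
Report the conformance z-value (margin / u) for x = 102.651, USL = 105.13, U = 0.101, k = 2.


u = U / k = 0.101 / 2 = 0.0505
margin = |USL - x| = |105.13 - 102.651| = 2.479
z = margin / u = 2.479 / 0.0505
z = 49.0891

49.0891


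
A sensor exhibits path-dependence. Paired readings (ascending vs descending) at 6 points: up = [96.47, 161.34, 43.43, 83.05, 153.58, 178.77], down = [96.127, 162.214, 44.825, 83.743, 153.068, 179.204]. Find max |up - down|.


|96.47 - 96.127| = 0.3430
|161.34 - 162.214| = 0.8740
|43.43 - 44.825| = 1.3950
|83.05 - 83.743| = 0.6930
|153.58 - 153.068| = 0.5120
|178.77 - 179.204| = 0.4340
hysteresis = max(diffs) = 1.3950

1.3950


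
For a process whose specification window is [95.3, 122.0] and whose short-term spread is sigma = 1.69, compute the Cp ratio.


Cp = (USL - LSL) / (6 * sigma)
= (122.0 - 95.3) / (6 * 1.69)
= 26.7000 / 10.1400
= 2.6331

2.6331


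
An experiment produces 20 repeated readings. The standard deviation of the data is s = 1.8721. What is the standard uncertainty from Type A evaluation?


u_A = s / sqrt(n)
u_A = 1.8721 / sqrt(20)
u_A = 1.8721 / 4.472136
u_A = 0.4186

0.4186


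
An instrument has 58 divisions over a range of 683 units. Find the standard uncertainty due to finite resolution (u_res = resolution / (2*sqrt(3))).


resolution = range / divisions
resolution = 683 / 58 = 11.775862
u_res = resolution / (2*sqrt(3))
u_res = 11.775862 / 3.4641016
u_res = 3.3994

3.3994


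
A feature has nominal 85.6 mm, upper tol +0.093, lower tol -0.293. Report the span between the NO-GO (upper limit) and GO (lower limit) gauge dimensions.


GO = nominal - lower_tol (smallest hole = maximum material condition)
GO = 85.6 - 0.293 = 85.307
NO-GO = nominal + upper_tol (largest hole = least material condition)
NO-GO = 85.6 + 0.093 = 85.693
spread = NO-GO - GO = 85.693 - 85.307 = 0.3860

0.3860


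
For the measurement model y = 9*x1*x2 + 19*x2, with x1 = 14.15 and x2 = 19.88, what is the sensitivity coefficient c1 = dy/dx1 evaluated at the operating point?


y = 9*x1*x2 + 19*x2
dy/dx1 = 9*x2
Evaluate at x2 = 19.88: c1 = 9 * 19.88
c1 = 178.9200

178.9200


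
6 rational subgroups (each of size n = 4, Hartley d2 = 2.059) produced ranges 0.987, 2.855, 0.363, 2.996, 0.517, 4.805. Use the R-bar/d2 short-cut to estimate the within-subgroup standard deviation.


R_bar = (0.987 + 2.855 + 0.363 + 2.996 + 0.517 + 4.805) / 6
R_bar = 12.523 / 6 = 2.0871667
sigma_hat = R_bar / d2 = 2.0871667 / 2.059 = 1.0137

1.0137


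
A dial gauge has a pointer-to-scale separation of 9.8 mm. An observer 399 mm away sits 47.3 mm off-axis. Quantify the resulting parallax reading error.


error = h * offset / d
= 9.8 * 47.3 / 399
= 1.1618

1.1618


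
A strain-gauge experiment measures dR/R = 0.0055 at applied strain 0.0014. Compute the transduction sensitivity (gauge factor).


GF = (dR/R) / epsilon
= 0.0055 / 0.0014
= 3.9286

3.9286


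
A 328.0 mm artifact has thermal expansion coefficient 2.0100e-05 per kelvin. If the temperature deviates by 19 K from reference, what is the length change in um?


dL = L * alpha * dT
= 328.0 * 2.0100e-05 * 19
= 0.1252632 mm
dL_um = 0.1252632 * 1000 = 125.2632 um

125.2632


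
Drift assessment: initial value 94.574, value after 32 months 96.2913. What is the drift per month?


rate = (v2 - v1) / months
= (96.2913 - 94.574) / 32
= 1.7173 / 32
= 0.0537

0.0537


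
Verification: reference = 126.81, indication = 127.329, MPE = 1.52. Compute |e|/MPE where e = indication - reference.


e = indication - reference = 127.329 - 126.81 = 0.5190
|e| = 0.5190
ratio = |e| / MPE = 0.5190 / 1.52
ratio = 0.3414

0.3414
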